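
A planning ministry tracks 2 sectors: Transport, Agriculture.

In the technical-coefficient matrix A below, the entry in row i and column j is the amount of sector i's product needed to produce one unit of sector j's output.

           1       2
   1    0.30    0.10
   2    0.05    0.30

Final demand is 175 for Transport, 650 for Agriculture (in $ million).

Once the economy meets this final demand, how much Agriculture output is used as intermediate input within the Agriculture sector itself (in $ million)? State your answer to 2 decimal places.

z_22 = 286.86

I − A =
  [   0.70    -0.10]
  [  -0.05     0.70]
det(I−A) = (0.70)(0.70) − (-0.10)(-0.05) = 0.4850
adj(I−A) = [[0.70, 0.10], [0.05, 0.70]]
(I − A)⁻¹ = adj(I−A) / det(I−A) ≈
  [   1.4433     0.2062]
  [   0.1031     1.4433]
First solve x = (I − A)⁻¹ d = adj(I−A)·d / det(I−A); in particular x_2 = (0.05·175 + 0.70·650) / 0.4850 = 463.75 / 0.4850 ≈ 956.1856.
Intermediate flow from 2 to 2: z_22 = a_22 · x_2 = 0.30 × 463.75 / 0.4850 = 139.125 / 0.4850 ≈ 286.86.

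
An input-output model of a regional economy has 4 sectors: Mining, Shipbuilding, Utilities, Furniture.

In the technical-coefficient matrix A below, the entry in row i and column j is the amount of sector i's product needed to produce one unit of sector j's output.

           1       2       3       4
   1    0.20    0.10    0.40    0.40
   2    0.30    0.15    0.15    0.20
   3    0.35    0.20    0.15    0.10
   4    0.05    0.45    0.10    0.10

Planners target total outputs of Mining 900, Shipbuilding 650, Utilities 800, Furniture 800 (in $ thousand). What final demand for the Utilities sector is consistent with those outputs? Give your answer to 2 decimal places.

d_3 = 155.00

I − A =
  [   0.80    -0.10    -0.40    -0.40]
  [  -0.30     0.85    -0.15    -0.20]
  [  -0.35    -0.20     0.85    -0.10]
  [  -0.05    -0.45    -0.10     0.90]
d = (I − A) x:
  d_1 = (+0.80)·900 + (-0.10)·650 + (-0.40)·800 + (-0.40)·800 = 15.00
  d_2 = (-0.30)·900 + (+0.85)·650 + (-0.15)·800 + (-0.20)·800 = 2.50
  d_3 = (-0.35)·900 + (-0.20)·650 + (+0.85)·800 + (-0.10)·800 = 155.00
  d_4 = (-0.05)·900 + (-0.45)·650 + (-0.10)·800 + (+0.90)·800 = 302.50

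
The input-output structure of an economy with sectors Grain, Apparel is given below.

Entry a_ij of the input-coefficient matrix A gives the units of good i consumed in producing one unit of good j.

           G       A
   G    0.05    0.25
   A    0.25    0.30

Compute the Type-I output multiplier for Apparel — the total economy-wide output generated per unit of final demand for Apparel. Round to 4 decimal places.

I − A =
  [   0.95    -0.25]
  [  -0.25     0.70]
det(I−A) = (0.95)(0.70) − (-0.25)(-0.25) = 0.6025
adj(I−A) = [[0.70, 0.25], [0.25, 0.95]]
(I − A)⁻¹ = adj(I−A) / det(I−A) ≈
  [   1.16183     0.41494]
  [   0.41494     1.57676]
The output multiplier for sector j is the column-j sum of the Leontief inverse (I − A)⁻¹ = adj(I−A) / det(I−A).
Column A of adj(I−A): (0.25, 0.95); det(I−A) = 0.6025.
m_A = (0.25 + 0.95) / 0.6025 = 1.20 / 0.6025 ≈ 1.9917.

m_A = 1.9917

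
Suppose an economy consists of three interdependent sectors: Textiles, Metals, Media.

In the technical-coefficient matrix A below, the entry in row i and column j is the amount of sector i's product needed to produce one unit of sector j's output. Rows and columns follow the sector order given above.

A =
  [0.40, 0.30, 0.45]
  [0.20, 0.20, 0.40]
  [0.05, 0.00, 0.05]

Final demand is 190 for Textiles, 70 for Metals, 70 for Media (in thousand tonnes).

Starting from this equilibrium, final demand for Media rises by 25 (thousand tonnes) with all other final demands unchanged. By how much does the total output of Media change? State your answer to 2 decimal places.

Δx_3 = 28.00

I − A =
  [   0.60    -0.30    -0.45]
  [  -0.20     0.80    -0.40]
  [  -0.05     0.00     0.95]
Cofactors of I−A, C_ij = (−1)^(i+j)·(minor ij) (rows/columns in the sector order above):
  C_11 = (0.80)(0.95) − (-0.40)(0.00) = 0.7600
  C_12 = −[(-0.20)(0.95) − (-0.40)(-0.05)] = 0.2100
  C_13 = (-0.20)(0.00) − (0.80)(-0.05) = 0.0400
  C_21 = −[(-0.30)(0.95) − (-0.45)(0.00)] = 0.2850
  C_22 = (0.60)(0.95) − (-0.45)(-0.05) = 0.5475
  C_23 = −[(0.60)(0.00) − (-0.30)(-0.05)] = 0.0150
  C_31 = (-0.30)(-0.40) − (-0.45)(0.80) = 0.4800
  C_32 = −[(0.60)(-0.40) − (-0.45)(-0.20)] = 0.3300
  C_33 = (0.60)(0.80) − (-0.30)(-0.20) = 0.4200
det(I−A) = Σ_j (I−A)_1j·C_1j = (0.60)(0.7600) + (-0.30)(0.2100) + (-0.45)(0.0400) = 0.3750
adj(I−A) = Cᵀ =
  [ 0.7600   0.2850   0.4800]
  [ 0.2100   0.5475   0.3300]
  [ 0.0400   0.0150   0.4200]
(I − A)⁻¹ = adj(I−A) / det(I−A) ≈
  [   2.0267     0.7600     1.2800]
  [   0.5600     1.4600     0.8800]
  [   0.1067     0.0400     1.1200]
Δx = (I − A)⁻¹ Δd with Δd having +25 in the Media component and 0 elsewhere.
So Δx_3 = L_33 · (+25), where L_33 = adj(I−A)_33 / det(I−A) = 0.4200 / 0.3750.
Δx_3 = 0.4200 × (+25) / 0.3750 = 10.50 / 0.3750 = 28.00.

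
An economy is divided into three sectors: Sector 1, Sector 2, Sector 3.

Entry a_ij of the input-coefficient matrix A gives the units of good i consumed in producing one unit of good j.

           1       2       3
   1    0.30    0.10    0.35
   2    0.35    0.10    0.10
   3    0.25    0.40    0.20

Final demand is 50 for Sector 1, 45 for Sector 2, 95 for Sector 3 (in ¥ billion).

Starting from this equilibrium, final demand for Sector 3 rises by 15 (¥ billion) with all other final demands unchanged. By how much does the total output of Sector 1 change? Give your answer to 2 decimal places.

I − A =
  [   0.70    -0.10    -0.35]
  [  -0.35     0.90    -0.10]
  [  -0.25    -0.40     0.80]
Cofactors of I−A, C_ij = (−1)^(i+j)·(minor ij) (rows/columns in the sector order above):
  C_11 = (0.90)(0.80) − (-0.10)(-0.40) = 0.6800
  C_12 = −[(-0.35)(0.80) − (-0.10)(-0.25)] = 0.3050
  C_13 = (-0.35)(-0.40) − (0.90)(-0.25) = 0.3650
  C_21 = −[(-0.10)(0.80) − (-0.35)(-0.40)] = 0.2200
  C_22 = (0.70)(0.80) − (-0.35)(-0.25) = 0.4725
  C_23 = −[(0.70)(-0.40) − (-0.10)(-0.25)] = 0.3050
  C_31 = (-0.10)(-0.10) − (-0.35)(0.90) = 0.3250
  C_32 = −[(0.70)(-0.10) − (-0.35)(-0.35)] = 0.1925
  C_33 = (0.70)(0.90) − (-0.10)(-0.35) = 0.5950
det(I−A) = Σ_j (I−A)_1j·C_1j = (0.70)(0.6800) + (-0.10)(0.3050) + (-0.35)(0.3650) = 0.31775
adj(I−A) = Cᵀ =
  [ 0.6800   0.2200   0.3250]
  [ 0.3050   0.4725   0.1925]
  [ 0.3650   0.3050   0.5950]
(I − A)⁻¹ = adj(I−A) / det(I−A) ≈
  [   2.1400     0.6924     1.0228]
  [   0.9599     1.4870     0.6058]
  [   1.1487     0.9599     1.8725]
Δx = (I − A)⁻¹ Δd with Δd having +15 in the Sector 3 component and 0 elsewhere.
So Δx_1 = L_13 · (+15), where L_13 = adj(I−A)_13 / det(I−A) = 0.3250 / 0.31775.
Δx_1 = 0.3250 × (+15) / 0.31775 = 4.875 / 0.31775 ≈ 15.34.

Δx_1 = 15.34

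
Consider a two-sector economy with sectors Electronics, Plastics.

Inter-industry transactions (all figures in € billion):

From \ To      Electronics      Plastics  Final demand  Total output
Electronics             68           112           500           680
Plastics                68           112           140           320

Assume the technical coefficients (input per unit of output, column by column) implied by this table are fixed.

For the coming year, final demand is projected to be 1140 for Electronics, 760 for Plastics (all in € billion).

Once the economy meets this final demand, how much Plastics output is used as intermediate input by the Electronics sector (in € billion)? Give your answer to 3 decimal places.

z_21 = 183.091

Technical coefficients a_ij = z_ij / X_j:
  a_11 = 68/680 = 0.10, a_21 = 68/680 = 0.10
  a_12 = 112/320 = 0.35, a_22 = 112/320 = 0.35
I − A =
  [   0.90    -0.35]
  [  -0.10     0.65]
det(I−A) = (0.90)(0.65) − (-0.35)(-0.10) = 0.5500
adj(I−A) = [[0.65, 0.35], [0.10, 0.90]]
(I − A)⁻¹ = adj(I−A) / det(I−A) ≈
  [   1.1818     0.6364]
  [   0.1818     1.6364]
First solve x = (I − A)⁻¹ d = adj(I−A)·d / det(I−A); in particular x_1 = (0.65·1140 + 0.35·760) / 0.5500 = 1007.00 / 0.5500 ≈ 1830.90909.
Intermediate flow from 2 to 1: z_21 = a_21 · x_1 = 0.10 × 1007.00 / 0.5500 = 100.70 / 0.5500 ≈ 183.091.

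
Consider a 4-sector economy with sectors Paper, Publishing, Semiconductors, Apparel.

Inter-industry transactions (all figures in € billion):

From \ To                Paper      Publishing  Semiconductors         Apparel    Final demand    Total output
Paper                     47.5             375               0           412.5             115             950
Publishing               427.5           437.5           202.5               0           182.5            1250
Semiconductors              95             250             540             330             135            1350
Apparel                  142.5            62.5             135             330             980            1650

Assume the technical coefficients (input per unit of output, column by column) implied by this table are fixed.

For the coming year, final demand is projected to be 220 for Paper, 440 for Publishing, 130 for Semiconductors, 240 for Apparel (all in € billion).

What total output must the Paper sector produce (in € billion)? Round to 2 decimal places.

Technical coefficients a_ij = z_ij / X_j:
  a_11 = 47.5/950 = 0.05, a_21 = 427.5/950 = 0.45, a_31 = 95/950 = 0.10, a_41 = 142.5/950 = 0.15
  a_12 = 375/1250 = 0.30, a_22 = 437.5/1250 = 0.35, a_32 = 250/1250 = 0.20, a_42 = 62.5/1250 = 0.05
  a_13 = 0/1350 = 0.00, a_23 = 202.5/1350 = 0.15, a_33 = 540/1350 = 0.40, a_43 = 135/1350 = 0.10
  a_14 = 412.5/1650 = 0.25, a_24 = 0/1650 = 0.00, a_34 = 330/1650 = 0.20, a_44 = 330/1650 = 0.20
I − A =
  [   0.95    -0.30     0.00    -0.25]
  [  -0.45     0.65    -0.15     0.00]
  [  -0.10    -0.20     0.60    -0.20]
  [  -0.15    -0.05    -0.10     0.80]
Compute the cofactors C_ij = (−1)^(i+j)·(3×3 minor ij) of I−A; the adjugate is their transpose:
adj(I−A) = Cᵀ =
  [ 0.273500   0.150500   0.054125   0.099000]
  [ 0.223500   0.412000   0.119625   0.099750]
  [ 0.148000   0.188250   0.356000   0.135250]
  [ 0.083750   0.077500   0.062125   0.256500]
det(I−A) = Σ_j (I−A)_1j·C_1j = (0.95)(0.273500) + (-0.30)(0.223500) + (0.00)(0.148000) + (-0.25)(0.083750) = 0.1718375
(I − A)⁻¹ = adj(I−A) / det(I−A) ≈
  [   1.5916     0.8758     0.3150     0.5761]
  [   1.3006     2.3976     0.6962     0.5805]
  [   0.8613     1.0955     2.0717     0.7871]
  [   0.4874     0.4510     0.3615     1.4927]
x = (I − A)⁻¹ d = adj(I−A)·d / det(I−A), with det(I−A) = 0.1718375:
  x_1 = (0.273500·220 + 0.150500·440 + 0.054125·130 + 0.099000·240) / 0.1718375 = 157.18625 / 0.1718375 ≈ 914.74
  x_2 = (0.223500·220 + 0.412000·440 + 0.119625·130 + 0.099750·240) / 0.1718375 = 269.94125 / 0.1718375 ≈ 1570.91
  x_3 = (0.148000·220 + 0.188250·440 + 0.356000·130 + 0.135250·240) / 0.1718375 = 194.13 / 0.1718375 ≈ 1129.73
  x_4 = (0.083750·220 + 0.077500·440 + 0.062125·130 + 0.256500·240) / 0.1718375 = 122.16125 / 0.1718375 ≈ 710.91

x_1 = 914.74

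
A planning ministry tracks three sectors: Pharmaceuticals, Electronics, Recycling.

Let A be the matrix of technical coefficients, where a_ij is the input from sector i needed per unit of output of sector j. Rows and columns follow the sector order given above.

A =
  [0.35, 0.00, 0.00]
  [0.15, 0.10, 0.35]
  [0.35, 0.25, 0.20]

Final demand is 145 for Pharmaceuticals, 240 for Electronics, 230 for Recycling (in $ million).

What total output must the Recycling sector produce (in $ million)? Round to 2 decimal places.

x_R = 546.46

I − A =
  [   0.65     0.00     0.00]
  [  -0.15     0.90    -0.35]
  [  -0.35    -0.25     0.80]
Cofactors of I−A, C_ij = (−1)^(i+j)·(minor ij) (rows/columns in the sector order above):
  C_11 = (0.90)(0.80) − (-0.35)(-0.25) = 0.6325
  C_12 = −[(-0.15)(0.80) − (-0.35)(-0.35)] = 0.2425
  C_13 = (-0.15)(-0.25) − (0.90)(-0.35) = 0.3525
  C_21 = −[(0.00)(0.80) − (0.00)(-0.25)] = 0.0000
  C_22 = (0.65)(0.80) − (0.00)(-0.35) = 0.5200
  C_23 = −[(0.65)(-0.25) − (0.00)(-0.35)] = 0.1625
  C_31 = (0.00)(-0.35) − (0.00)(0.90) = 0.0000
  C_32 = −[(0.65)(-0.35) − (0.00)(-0.15)] = 0.2275
  C_33 = (0.65)(0.90) − (0.00)(-0.15) = 0.5850
det(I−A) = Σ_j (I−A)_1j·C_1j = (0.65)(0.6325) + (0.00)(0.2425) + (0.00)(0.3525) = 0.411125
adj(I−A) = Cᵀ =
  [ 0.6325   0.0000   0.0000]
  [ 0.2425   0.5200   0.2275]
  [ 0.3525   0.1625   0.5850]
(I − A)⁻¹ = adj(I−A) / det(I−A) ≈
  [   1.5385     0.0000     0.0000]
  [   0.5898     1.2648     0.5534]
  [   0.8574     0.3953     1.4229]
x = (I − A)⁻¹ d = adj(I−A)·d / det(I−A), with det(I−A) = 0.411125:
  x_P = (0.6325·145 + 0.0000·240 + 0.0000·230) / 0.411125 = 91.7125 / 0.411125 ≈ 223.08
  x_E = (0.2425·145 + 0.5200·240 + 0.2275·230) / 0.411125 = 212.2875 / 0.411125 ≈ 516.36
  x_R = (0.3525·145 + 0.1625·240 + 0.5850·230) / 0.411125 = 224.6625 / 0.411125 ≈ 546.46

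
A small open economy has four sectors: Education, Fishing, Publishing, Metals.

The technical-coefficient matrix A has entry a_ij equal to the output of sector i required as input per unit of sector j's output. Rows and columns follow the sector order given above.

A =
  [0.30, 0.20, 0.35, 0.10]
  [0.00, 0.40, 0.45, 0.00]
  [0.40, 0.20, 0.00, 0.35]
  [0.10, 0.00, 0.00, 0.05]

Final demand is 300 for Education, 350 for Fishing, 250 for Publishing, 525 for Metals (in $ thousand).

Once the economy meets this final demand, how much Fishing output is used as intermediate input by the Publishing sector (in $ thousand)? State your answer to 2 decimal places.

I − A =
  [   0.70    -0.20    -0.35    -0.10]
  [   0.00     0.60    -0.45     0.00]
  [  -0.40    -0.20     1.00    -0.35]
  [  -0.10     0.00     0.00     0.95]
Compute the cofactors C_ij = (−1)^(i+j)·(3×3 minor ij) of I−A; the adjugate is their transpose:
adj(I−A) = Cᵀ =
  [ 0.48450   0.25650   0.28500   0.15600]
  [ 0.18675   0.50975   0.29475   0.12825]
  [ 0.24900   0.21400   0.39300   0.17100]
  [ 0.05100   0.02700   0.03000   0.23700]
det(I−A) = Σ_j (I−A)_1j·C_1j = (0.70)(0.48450) + (-0.20)(0.18675) + (-0.35)(0.24900) + (-0.10)(0.05100) = 0.20955
(I − A)⁻¹ = adj(I−A) / det(I−A) ≈
  [   2.3121     1.2241     1.3601     0.7445]
  [   0.8912     2.4326     1.4066     0.6120]
  [   1.1883     1.0212     1.8754     0.8160]
  [   0.2434     0.1288     0.1432     1.1310]
First solve x = (I − A)⁻¹ d = adj(I−A)·d / det(I−A); in particular x_P = (0.24900·300 + 0.21400·350 + 0.39300·250 + 0.17100·525) / 0.20955 = 337.625 / 0.20955 ≈ 1611.1906.
Intermediate flow from F to P: z_FP = a_FP · x_P = 0.45 × 337.625 / 0.20955 = 151.93125 / 0.20955 ≈ 725.04.

z_FP = 725.04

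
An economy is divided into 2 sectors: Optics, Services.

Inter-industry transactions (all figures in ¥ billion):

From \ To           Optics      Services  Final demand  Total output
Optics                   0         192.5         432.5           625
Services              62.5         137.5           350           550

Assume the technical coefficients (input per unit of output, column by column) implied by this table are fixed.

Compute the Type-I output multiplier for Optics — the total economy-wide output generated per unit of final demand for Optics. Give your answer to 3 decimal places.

m_1 = 1.189

Technical coefficients a_ij = z_ij / X_j:
  a_11 = 0/625 = 0.00, a_21 = 62.5/625 = 0.10
  a_12 = 192.5/550 = 0.35, a_22 = 137.5/550 = 0.25
I − A =
  [   1.00    -0.35]
  [  -0.10     0.75]
det(I−A) = (1.00)(0.75) − (-0.35)(-0.10) = 0.7150
adj(I−A) = [[0.75, 0.35], [0.10, 1.00]]
(I − A)⁻¹ = adj(I−A) / det(I−A) ≈
  [   1.0490     0.4895]
  [   0.1399     1.3986]
The output multiplier for sector j is the column-j sum of the Leontief inverse (I − A)⁻¹ = adj(I−A) / det(I−A).
Column 1 of adj(I−A): (0.75, 0.10); det(I−A) = 0.7150.
m_1 = (0.75 + 0.10) / 0.7150 = 0.85 / 0.7150 ≈ 1.189.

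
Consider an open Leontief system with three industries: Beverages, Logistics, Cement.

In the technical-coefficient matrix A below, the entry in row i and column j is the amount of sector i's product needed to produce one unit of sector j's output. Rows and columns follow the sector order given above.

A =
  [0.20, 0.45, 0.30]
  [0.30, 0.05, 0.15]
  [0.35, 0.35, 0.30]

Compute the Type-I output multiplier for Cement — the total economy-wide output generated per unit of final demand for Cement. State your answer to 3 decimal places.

m_C = 4.935

I − A =
  [   0.80    -0.45    -0.30]
  [  -0.30     0.95    -0.15]
  [  -0.35    -0.35     0.70]
Cofactors of I−A, C_ij = (−1)^(i+j)·(minor ij) (rows/columns in the sector order above):
  C_11 = (0.95)(0.70) − (-0.15)(-0.35) = 0.6125
  C_12 = −[(-0.30)(0.70) − (-0.15)(-0.35)] = 0.2625
  C_13 = (-0.30)(-0.35) − (0.95)(-0.35) = 0.4375
  C_21 = −[(-0.45)(0.70) − (-0.30)(-0.35)] = 0.4200
  C_22 = (0.80)(0.70) − (-0.30)(-0.35) = 0.4550
  C_23 = −[(0.80)(-0.35) − (-0.45)(-0.35)] = 0.4375
  C_31 = (-0.45)(-0.15) − (-0.30)(0.95) = 0.3525
  C_32 = −[(0.80)(-0.15) − (-0.30)(-0.30)] = 0.2100
  C_33 = (0.80)(0.95) − (-0.45)(-0.30) = 0.6250
det(I−A) = Σ_j (I−A)_1j·C_1j = (0.80)(0.6125) + (-0.45)(0.2625) + (-0.30)(0.4375) = 0.240625
adj(I−A) = Cᵀ =
  [ 0.6125   0.4200   0.3525]
  [ 0.2625   0.4550   0.2100]
  [ 0.4375   0.4375   0.6250]
(I − A)⁻¹ = adj(I−A) / det(I−A) ≈
  [   2.5455     1.7455     1.4649]
  [   1.0909     1.8909     0.8727]
  [   1.8182     1.8182     2.5974]
The output multiplier for sector j is the column-j sum of the Leontief inverse (I − A)⁻¹ = adj(I−A) / det(I−A).
Column C of adj(I−A): (0.3525, 0.2100, 0.6250); det(I−A) = 0.240625.
m_C = (0.3525 + 0.2100 + 0.6250) / 0.240625 = 1.1875 / 0.240625 ≈ 4.935.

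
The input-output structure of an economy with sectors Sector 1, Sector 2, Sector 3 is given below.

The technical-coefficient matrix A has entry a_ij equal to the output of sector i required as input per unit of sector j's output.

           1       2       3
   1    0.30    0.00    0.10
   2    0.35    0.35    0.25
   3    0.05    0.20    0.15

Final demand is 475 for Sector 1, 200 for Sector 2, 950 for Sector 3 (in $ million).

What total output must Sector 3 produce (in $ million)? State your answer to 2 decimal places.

x_3 = 1490.30

I − A =
  [   0.70     0.00    -0.10]
  [  -0.35     0.65    -0.25]
  [  -0.05    -0.20     0.85]
Cofactors of I−A, C_ij = (−1)^(i+j)·(minor ij) (rows/columns in the sector order above):
  C_11 = (0.65)(0.85) − (-0.25)(-0.20) = 0.5025
  C_12 = −[(-0.35)(0.85) − (-0.25)(-0.05)] = 0.3100
  C_13 = (-0.35)(-0.20) − (0.65)(-0.05) = 0.1025
  C_21 = −[(0.00)(0.85) − (-0.10)(-0.20)] = 0.0200
  C_22 = (0.70)(0.85) − (-0.10)(-0.05) = 0.5900
  C_23 = −[(0.70)(-0.20) − (0.00)(-0.05)] = 0.1400
  C_31 = (0.00)(-0.25) − (-0.10)(0.65) = 0.0650
  C_32 = −[(0.70)(-0.25) − (-0.10)(-0.35)] = 0.2100
  C_33 = (0.70)(0.65) − (0.00)(-0.35) = 0.4550
det(I−A) = Σ_j (I−A)_1j·C_1j = (0.70)(0.5025) + (0.00)(0.3100) + (-0.10)(0.1025) = 0.3415
adj(I−A) = Cᵀ =
  [ 0.5025   0.0200   0.0650]
  [ 0.3100   0.5900   0.2100]
  [ 0.1025   0.1400   0.4550]
(I − A)⁻¹ = adj(I−A) / det(I−A) ≈
  [   1.4714     0.0586     0.1903]
  [   0.9078     1.7277     0.6149]
  [   0.3001     0.4100     1.3324]
x = (I − A)⁻¹ d = adj(I−A)·d / det(I−A), with det(I−A) = 0.3415:
  x_1 = (0.5025·475 + 0.0200·200 + 0.0650·950) / 0.3415 = 304.4375 / 0.3415 ≈ 891.47
  x_2 = (0.3100·475 + 0.5900·200 + 0.2100·950) / 0.3415 = 464.75 / 0.3415 ≈ 1360.91
  x_3 = (0.1025·475 + 0.1400·200 + 0.4550·950) / 0.3415 = 508.9375 / 0.3415 ≈ 1490.30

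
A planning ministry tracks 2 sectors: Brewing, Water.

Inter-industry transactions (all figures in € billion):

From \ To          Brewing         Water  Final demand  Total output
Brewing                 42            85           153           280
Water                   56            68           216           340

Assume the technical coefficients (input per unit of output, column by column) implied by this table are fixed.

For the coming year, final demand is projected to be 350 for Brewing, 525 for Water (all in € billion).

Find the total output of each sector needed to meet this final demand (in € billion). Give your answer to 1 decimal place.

x_1 = 652.8, x_2 = 819.4

Technical coefficients a_ij = z_ij / X_j:
  a_11 = 42/280 = 0.15, a_21 = 56/280 = 0.20
  a_12 = 85/340 = 0.25, a_22 = 68/340 = 0.20
I − A =
  [   0.85    -0.25]
  [  -0.20     0.80]
det(I−A) = (0.85)(0.80) − (-0.25)(-0.20) = 0.6300
adj(I−A) = [[0.80, 0.25], [0.20, 0.85]]
(I − A)⁻¹ = adj(I−A) / det(I−A) ≈
  [   1.2698     0.3968]
  [   0.3175     1.3492]
x = (I − A)⁻¹ d = adj(I−A)·d / det(I−A), with det(I−A) = 0.6300:
  x_1 = (0.80·350 + 0.25·525) / 0.6300 = 411.25 / 0.6300 ≈ 652.8
  x_2 = (0.20·350 + 0.85·525) / 0.6300 = 516.25 / 0.6300 ≈ 819.4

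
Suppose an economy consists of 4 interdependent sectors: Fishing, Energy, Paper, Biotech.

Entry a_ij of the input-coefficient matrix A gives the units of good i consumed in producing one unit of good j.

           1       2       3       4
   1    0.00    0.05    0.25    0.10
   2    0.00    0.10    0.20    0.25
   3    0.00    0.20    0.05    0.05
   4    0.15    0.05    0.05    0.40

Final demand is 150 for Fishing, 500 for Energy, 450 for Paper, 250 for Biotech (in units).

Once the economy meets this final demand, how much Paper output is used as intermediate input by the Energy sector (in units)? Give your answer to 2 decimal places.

z_32 = 178.60

I − A =
  [   1.00    -0.05    -0.25    -0.10]
  [   0.00     0.90    -0.20    -0.25]
  [   0.00    -0.20     0.95    -0.05]
  [  -0.15    -0.05    -0.05     0.60]
Compute the cofactors C_ij = (−1)^(i+j)·(3×3 minor ij) of I−A; the adjugate is their transpose:
adj(I−A) = Cᵀ =
  [ 0.471875   0.064750   0.144000   0.117625]
  [ 0.037125   0.551375   0.138875   0.247500]
  [ 0.014250   0.119875   0.512125   0.095000]
  [ 0.122250   0.072125   0.090250   0.815000]
det(I−A) = Σ_j (I−A)_1j·C_1j = (1.00)(0.471875) + (-0.05)(0.037125) + (-0.25)(0.014250) + (-0.10)(0.122250) = 0.45423125
(I − A)⁻¹ = adj(I−A) / det(I−A) ≈
  [   1.0388     0.1425     0.3170     0.2590]
  [   0.0817     1.2139     0.3057     0.5449]
  [   0.0314     0.2639     1.1275     0.2091]
  [   0.2691     0.1588     0.1987     1.7942]
First solve x = (I − A)⁻¹ d = adj(I−A)·d / det(I−A); in particular x_2 = (0.037125·150 + 0.551375·500 + 0.138875·450 + 0.247500·250) / 0.45423125 = 405.625 / 0.45423125 ≈ 892.9923.
Intermediate flow from 3 to 2: z_32 = a_32 · x_2 = 0.20 × 405.625 / 0.45423125 = 81.125 / 0.45423125 ≈ 178.60.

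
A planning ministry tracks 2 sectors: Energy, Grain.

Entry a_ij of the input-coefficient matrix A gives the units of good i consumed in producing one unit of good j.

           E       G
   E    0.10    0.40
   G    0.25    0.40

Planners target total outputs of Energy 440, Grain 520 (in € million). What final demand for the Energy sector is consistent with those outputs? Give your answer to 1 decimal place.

I − A =
  [   0.90    -0.40]
  [  -0.25     0.60]
d = (I − A) x:
  d_E = (+0.90)·440 + (-0.40)·520 = 188.0
  d_G = (-0.25)·440 + (+0.60)·520 = 202.0

d_E = 188.0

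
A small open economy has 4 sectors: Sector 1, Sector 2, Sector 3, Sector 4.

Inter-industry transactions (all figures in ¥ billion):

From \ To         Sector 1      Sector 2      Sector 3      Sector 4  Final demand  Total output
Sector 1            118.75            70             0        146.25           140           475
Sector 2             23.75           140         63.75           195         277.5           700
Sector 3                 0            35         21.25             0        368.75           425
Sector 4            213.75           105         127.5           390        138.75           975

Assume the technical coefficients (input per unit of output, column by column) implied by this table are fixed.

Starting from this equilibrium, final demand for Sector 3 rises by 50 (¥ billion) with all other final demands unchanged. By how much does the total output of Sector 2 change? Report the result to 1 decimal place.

Δx_2 = 20.8

Technical coefficients a_ij = z_ij / X_j:
  a_11 = 118.75/475 = 0.25, a_21 = 23.75/475 = 0.05, a_31 = 0/475 = 0.00, a_41 = 213.75/475 = 0.45
  a_12 = 70/700 = 0.10, a_22 = 140/700 = 0.20, a_32 = 35/700 = 0.05, a_42 = 105/700 = 0.15
  a_13 = 0/425 = 0.00, a_23 = 63.75/425 = 0.15, a_33 = 21.25/425 = 0.05, a_43 = 127.5/425 = 0.30
  a_14 = 146.25/975 = 0.15, a_24 = 195/975 = 0.20, a_34 = 0/975 = 0.00, a_44 = 390/975 = 0.40
I − A =
  [   0.75    -0.10     0.00    -0.15]
  [  -0.05     0.80    -0.15    -0.20]
  [   0.00    -0.05     0.95     0.00]
  [  -0.45    -0.15    -0.30     0.60]
Compute the cofactors C_ij = (−1)^(i+j)·(3×3 minor ij) of I−A; the adjugate is their transpose:
adj(I−A) = Cᵀ =
  [ 0.420000   0.080625   0.054375   0.131875]
  [ 0.114000   0.363375   0.104625   0.149625]
  [ 0.006000   0.019125   0.270375   0.007875]
  [ 0.346500   0.160875   0.202125   0.559625]
det(I−A) = Σ_j (I−A)_1j·C_1j = (0.75)(0.420000) + (-0.10)(0.114000) + (0.00)(0.006000) + (-0.15)(0.346500) = 0.251625
(I − A)⁻¹ = adj(I−A) / det(I−A) ≈
  [   1.6692     0.3204     0.2161     0.5241]
  [   0.4531     1.4441     0.4158     0.5946]
  [   0.0238     0.0760     1.0745     0.0313]
  [   1.3770     0.6393     0.8033     2.2240]
Δx = (I − A)⁻¹ Δd with Δd having +50 in the Sector 3 component and 0 elsewhere.
So Δx_2 = L_23 · (+50), where L_23 = adj(I−A)_23 / det(I−A) = 0.104625 / 0.251625.
Δx_2 = 0.104625 × (+50) / 0.251625 = 5.23125 / 0.251625 ≈ 20.8.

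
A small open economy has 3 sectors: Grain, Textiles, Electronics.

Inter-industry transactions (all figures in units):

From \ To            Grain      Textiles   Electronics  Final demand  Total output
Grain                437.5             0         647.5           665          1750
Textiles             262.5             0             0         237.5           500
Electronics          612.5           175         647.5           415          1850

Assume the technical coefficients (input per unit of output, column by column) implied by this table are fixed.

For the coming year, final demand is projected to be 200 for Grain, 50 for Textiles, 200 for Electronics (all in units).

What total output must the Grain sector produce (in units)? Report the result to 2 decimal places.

x_1 = 594.66

Technical coefficients a_ij = z_ij / X_j:
  a_11 = 437.5/1750 = 0.25, a_21 = 262.5/1750 = 0.15, a_31 = 612.5/1750 = 0.35
  a_12 = 0/500 = 0.00, a_22 = 0/500 = 0.00, a_32 = 175/500 = 0.35
  a_13 = 647.5/1850 = 0.35, a_23 = 0/1850 = 0.00, a_33 = 647.5/1850 = 0.35
I − A =
  [   0.75     0.00    -0.35]
  [  -0.15     1.00     0.00]
  [  -0.35    -0.35     0.65]
Cofactors of I−A, C_ij = (−1)^(i+j)·(minor ij) (rows/columns in the sector order above):
  C_11 = (1.00)(0.65) − (0.00)(-0.35) = 0.6500
  C_12 = −[(-0.15)(0.65) − (0.00)(-0.35)] = 0.0975
  C_13 = (-0.15)(-0.35) − (1.00)(-0.35) = 0.4025
  C_21 = −[(0.00)(0.65) − (-0.35)(-0.35)] = 0.1225
  C_22 = (0.75)(0.65) − (-0.35)(-0.35) = 0.3650
  C_23 = −[(0.75)(-0.35) − (0.00)(-0.35)] = 0.2625
  C_31 = (0.00)(0.00) − (-0.35)(1.00) = 0.3500
  C_32 = −[(0.75)(0.00) − (-0.35)(-0.15)] = 0.0525
  C_33 = (0.75)(1.00) − (0.00)(-0.15) = 0.7500
det(I−A) = Σ_j (I−A)_1j·C_1j = (0.75)(0.6500) + (0.00)(0.0975) + (-0.35)(0.4025) = 0.346625
adj(I−A) = Cᵀ =
  [ 0.6500   0.1225   0.3500]
  [ 0.0975   0.3650   0.0525]
  [ 0.4025   0.2625   0.7500]
(I − A)⁻¹ = adj(I−A) / det(I−A) ≈
  [   1.8752     0.3534     1.0097]
  [   0.2813     1.0530     0.1515]
  [   1.1612     0.7573     2.1637]
x = (I − A)⁻¹ d = adj(I−A)·d / det(I−A), with det(I−A) = 0.346625:
  x_1 = (0.6500·200 + 0.1225·50 + 0.3500·200) / 0.346625 = 206.125 / 0.346625 ≈ 594.66
  x_2 = (0.0975·200 + 0.3650·50 + 0.0525·200) / 0.346625 = 48.25 / 0.346625 ≈ 139.20
  x_3 = (0.4025·200 + 0.2625·50 + 0.7500·200) / 0.346625 = 243.625 / 0.346625 ≈ 702.85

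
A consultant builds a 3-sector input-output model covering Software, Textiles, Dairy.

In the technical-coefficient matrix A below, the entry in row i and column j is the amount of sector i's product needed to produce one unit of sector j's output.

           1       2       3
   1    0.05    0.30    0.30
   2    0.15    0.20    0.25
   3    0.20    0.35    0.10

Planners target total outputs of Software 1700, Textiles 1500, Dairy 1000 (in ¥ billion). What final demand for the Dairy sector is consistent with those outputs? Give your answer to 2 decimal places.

I − A =
  [   0.95    -0.30    -0.30]
  [  -0.15     0.80    -0.25]
  [  -0.20    -0.35     0.90]
d = (I − A) x:
  d_1 = (+0.95)·1700 + (-0.30)·1500 + (-0.30)·1000 = 865.00
  d_2 = (-0.15)·1700 + (+0.80)·1500 + (-0.25)·1000 = 695.00
  d_3 = (-0.20)·1700 + (-0.35)·1500 + (+0.90)·1000 = 35.00

d_3 = 35.00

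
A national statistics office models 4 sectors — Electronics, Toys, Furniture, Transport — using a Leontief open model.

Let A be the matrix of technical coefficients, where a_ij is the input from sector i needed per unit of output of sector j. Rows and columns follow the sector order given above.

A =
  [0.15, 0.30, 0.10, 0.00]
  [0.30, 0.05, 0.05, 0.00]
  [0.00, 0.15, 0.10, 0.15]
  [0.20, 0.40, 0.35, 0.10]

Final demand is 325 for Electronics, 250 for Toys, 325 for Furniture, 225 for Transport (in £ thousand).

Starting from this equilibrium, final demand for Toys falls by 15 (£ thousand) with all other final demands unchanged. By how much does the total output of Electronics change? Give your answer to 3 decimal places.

Δx_1 = -7.036

I − A =
  [   0.85    -0.30    -0.10     0.00]
  [  -0.30     0.95    -0.05     0.00]
  [   0.00    -0.15     0.90    -0.15]
  [  -0.20    -0.40    -0.35     0.90]
Compute the cofactors C_ij = (−1)^(i+j)·(3×3 minor ij) of I−A; the adjugate is their transpose:
adj(I−A) = Cᵀ =
  [ 0.709875   0.246750   0.099000   0.016500]
  [ 0.228750   0.640875   0.065250   0.010875]
  [ 0.087000   0.174750   0.645750   0.107625]
  [ 0.293250   0.407625   0.302125   0.634875]
det(I−A) = Σ_j (I−A)_1j·C_1j = (0.85)(0.709875) + (-0.30)(0.228750) + (-0.10)(0.087000) + (0.00)(0.293250) = 0.52606875
(I − A)⁻¹ = adj(I−A) / det(I−A) ≈
  [   1.3494     0.4690     0.1882     0.0314]
  [   0.4348     1.2182     0.1240     0.0207]
  [   0.1654     0.3322     1.2275     0.2046]
  [   0.5574     0.7749     0.5743     1.2068]
Δx = (I − A)⁻¹ Δd with Δd having -15 in the Toys component and 0 elsewhere.
So Δx_1 = L_12 · (-15), where L_12 = adj(I−A)_12 / det(I−A) = 0.246750 / 0.52606875.
Δx_1 = 0.246750 × (-15) / 0.52606875 = -3.70125 / 0.52606875 ≈ -7.036.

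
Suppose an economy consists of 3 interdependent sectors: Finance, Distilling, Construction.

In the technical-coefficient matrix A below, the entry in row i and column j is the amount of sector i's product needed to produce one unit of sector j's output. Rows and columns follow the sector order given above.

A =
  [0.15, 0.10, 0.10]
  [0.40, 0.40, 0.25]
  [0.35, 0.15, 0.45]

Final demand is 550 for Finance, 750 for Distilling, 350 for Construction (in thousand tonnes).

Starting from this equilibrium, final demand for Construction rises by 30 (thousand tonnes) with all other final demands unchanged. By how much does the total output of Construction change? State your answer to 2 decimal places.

I − A =
  [   0.85    -0.10    -0.10]
  [  -0.40     0.60    -0.25]
  [  -0.35    -0.15     0.55]
Cofactors of I−A, C_ij = (−1)^(i+j)·(minor ij) (rows/columns in the sector order above):
  C_11 = (0.60)(0.55) − (-0.25)(-0.15) = 0.2925
  C_12 = −[(-0.40)(0.55) − (-0.25)(-0.35)] = 0.3075
  C_13 = (-0.40)(-0.15) − (0.60)(-0.35) = 0.2700
  C_21 = −[(-0.10)(0.55) − (-0.10)(-0.15)] = 0.0700
  C_22 = (0.85)(0.55) − (-0.10)(-0.35) = 0.4325
  C_23 = −[(0.85)(-0.15) − (-0.10)(-0.35)] = 0.1625
  C_31 = (-0.10)(-0.25) − (-0.10)(0.60) = 0.0850
  C_32 = −[(0.85)(-0.25) − (-0.10)(-0.40)] = 0.2525
  C_33 = (0.85)(0.60) − (-0.10)(-0.40) = 0.4700
det(I−A) = Σ_j (I−A)_1j·C_1j = (0.85)(0.2925) + (-0.10)(0.3075) + (-0.10)(0.2700) = 0.190875
adj(I−A) = Cᵀ =
  [ 0.2925   0.0700   0.0850]
  [ 0.3075   0.4325   0.2525]
  [ 0.2700   0.1625   0.4700]
(I − A)⁻¹ = adj(I−A) / det(I−A) ≈
  [   1.5324     0.3667     0.4453]
  [   1.6110     2.2659     1.3229]
  [   1.4145     0.8513     2.4623]
Δx = (I − A)⁻¹ Δd with Δd having +30 in the Construction component and 0 elsewhere.
So Δx_C = L_CC · (+30), where L_CC = adj(I−A)_CC / det(I−A) = 0.4700 / 0.190875.
Δx_C = 0.4700 × (+30) / 0.190875 = 14.10 / 0.190875 ≈ 73.87.

Δx_C = 73.87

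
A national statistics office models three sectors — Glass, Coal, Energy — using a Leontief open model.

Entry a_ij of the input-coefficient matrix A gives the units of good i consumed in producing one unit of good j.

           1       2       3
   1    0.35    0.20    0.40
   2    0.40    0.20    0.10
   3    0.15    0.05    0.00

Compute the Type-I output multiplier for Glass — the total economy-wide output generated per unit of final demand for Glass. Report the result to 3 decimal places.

I − A =
  [   0.65    -0.20    -0.40]
  [  -0.40     0.80    -0.10]
  [  -0.15    -0.05     1.00]
Cofactors of I−A, C_ij = (−1)^(i+j)·(minor ij) (rows/columns in the sector order above):
  C_11 = (0.80)(1.00) − (-0.10)(-0.05) = 0.7950
  C_12 = −[(-0.40)(1.00) − (-0.10)(-0.15)] = 0.4150
  C_13 = (-0.40)(-0.05) − (0.80)(-0.15) = 0.1400
  C_21 = −[(-0.20)(1.00) − (-0.40)(-0.05)] = 0.2200
  C_22 = (0.65)(1.00) − (-0.40)(-0.15) = 0.5900
  C_23 = −[(0.65)(-0.05) − (-0.20)(-0.15)] = 0.0625
  C_31 = (-0.20)(-0.10) − (-0.40)(0.80) = 0.3400
  C_32 = −[(0.65)(-0.10) − (-0.40)(-0.40)] = 0.2250
  C_33 = (0.65)(0.80) − (-0.20)(-0.40) = 0.4400
det(I−A) = Σ_j (I−A)_1j·C_1j = (0.65)(0.7950) + (-0.20)(0.4150) + (-0.40)(0.1400) = 0.37775
adj(I−A) = Cᵀ =
  [ 0.7950   0.2200   0.3400]
  [ 0.4150   0.5900   0.2250]
  [ 0.1400   0.0625   0.4400]
(I − A)⁻¹ = adj(I−A) / det(I−A) ≈
  [   2.1046     0.5824     0.9001]
  [   1.0986     1.5619     0.5956]
  [   0.3706     0.1655     1.1648]
The output multiplier for sector j is the column-j sum of the Leontief inverse (I − A)⁻¹ = adj(I−A) / det(I−A).
Column 1 of adj(I−A): (0.7950, 0.4150, 0.1400); det(I−A) = 0.37775.
m_1 = (0.7950 + 0.4150 + 0.1400) / 0.37775 = 1.35 / 0.37775 ≈ 3.574.

m_1 = 3.574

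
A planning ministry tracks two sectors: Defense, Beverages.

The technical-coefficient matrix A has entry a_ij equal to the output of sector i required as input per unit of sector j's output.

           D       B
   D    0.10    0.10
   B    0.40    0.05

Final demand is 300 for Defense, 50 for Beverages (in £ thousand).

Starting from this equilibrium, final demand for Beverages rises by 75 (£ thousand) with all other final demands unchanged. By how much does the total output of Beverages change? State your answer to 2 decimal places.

Δx_B = 82.82

I − A =
  [   0.90    -0.10]
  [  -0.40     0.95]
det(I−A) = (0.90)(0.95) − (-0.10)(-0.40) = 0.8150
adj(I−A) = [[0.95, 0.10], [0.40, 0.90]]
(I − A)⁻¹ = adj(I−A) / det(I−A) ≈
  [   1.1656     0.1227]
  [   0.4908     1.1043]
Δx = (I − A)⁻¹ Δd with Δd having +75 in the Beverages component and 0 elsewhere.
So Δx_B = L_BB · (+75), where L_BB = adj(I−A)_BB / det(I−A) = 0.90 / 0.8150.
Δx_B = 0.90 × (+75) / 0.8150 = 67.50 / 0.8150 ≈ 82.82.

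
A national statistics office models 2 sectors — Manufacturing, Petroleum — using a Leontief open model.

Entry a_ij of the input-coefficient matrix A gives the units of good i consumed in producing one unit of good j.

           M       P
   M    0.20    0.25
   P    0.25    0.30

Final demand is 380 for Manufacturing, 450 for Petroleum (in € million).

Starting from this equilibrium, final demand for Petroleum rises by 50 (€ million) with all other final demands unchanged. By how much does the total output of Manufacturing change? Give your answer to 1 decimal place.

I − A =
  [   0.80    -0.25]
  [  -0.25     0.70]
det(I−A) = (0.80)(0.70) − (-0.25)(-0.25) = 0.4975
adj(I−A) = [[0.70, 0.25], [0.25, 0.80]]
(I − A)⁻¹ = adj(I−A) / det(I−A) ≈
  [   1.4070     0.5025]
  [   0.5025     1.6080]
Δx = (I − A)⁻¹ Δd with Δd having +50 in the Petroleum component and 0 elsewhere.
So Δx_M = L_MP · (+50), where L_MP = adj(I−A)_MP / det(I−A) = 0.25 / 0.4975.
Δx_M = 0.25 × (+50) / 0.4975 = 12.50 / 0.4975 ≈ 25.1.

Δx_M = 25.1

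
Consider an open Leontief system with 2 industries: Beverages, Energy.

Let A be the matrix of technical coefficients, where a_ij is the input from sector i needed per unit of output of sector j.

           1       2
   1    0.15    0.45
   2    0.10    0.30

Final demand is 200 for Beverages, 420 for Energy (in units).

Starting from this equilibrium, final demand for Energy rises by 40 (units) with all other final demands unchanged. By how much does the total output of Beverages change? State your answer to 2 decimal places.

Δx_1 = 32.73

I − A =
  [   0.85    -0.45]
  [  -0.10     0.70]
det(I−A) = (0.85)(0.70) − (-0.45)(-0.10) = 0.5500
adj(I−A) = [[0.70, 0.45], [0.10, 0.85]]
(I − A)⁻¹ = adj(I−A) / det(I−A) ≈
  [   1.2727     0.8182]
  [   0.1818     1.5455]
Δx = (I − A)⁻¹ Δd with Δd having +40 in the Energy component and 0 elsewhere.
So Δx_1 = L_12 · (+40), where L_12 = adj(I−A)_12 / det(I−A) = 0.45 / 0.5500.
Δx_1 = 0.45 × (+40) / 0.5500 = 18.00 / 0.5500 ≈ 32.73.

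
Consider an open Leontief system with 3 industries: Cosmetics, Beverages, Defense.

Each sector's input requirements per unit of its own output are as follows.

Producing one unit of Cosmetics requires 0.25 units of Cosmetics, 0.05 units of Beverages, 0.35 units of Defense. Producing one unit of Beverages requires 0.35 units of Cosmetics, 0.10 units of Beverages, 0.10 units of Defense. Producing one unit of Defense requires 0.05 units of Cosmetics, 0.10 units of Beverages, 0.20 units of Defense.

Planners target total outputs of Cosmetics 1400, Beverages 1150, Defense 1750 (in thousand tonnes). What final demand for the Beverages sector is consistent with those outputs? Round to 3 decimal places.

I − A =
  [   0.75    -0.35    -0.05]
  [  -0.05     0.90    -0.10]
  [  -0.35    -0.10     0.80]
d = (I − A) x:
  d_C = (+0.75)·1400 + (-0.35)·1150 + (-0.05)·1750 = 560.000
  d_B = (-0.05)·1400 + (+0.90)·1150 + (-0.10)·1750 = 790.000
  d_D = (-0.35)·1400 + (-0.10)·1150 + (+0.80)·1750 = 795.000

d_B = 790.000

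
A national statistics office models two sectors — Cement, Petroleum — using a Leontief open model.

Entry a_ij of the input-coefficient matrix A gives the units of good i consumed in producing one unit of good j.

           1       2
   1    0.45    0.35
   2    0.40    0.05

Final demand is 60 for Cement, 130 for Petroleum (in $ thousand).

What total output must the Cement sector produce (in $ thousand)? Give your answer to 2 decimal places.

x_1 = 267.97

I − A =
  [   0.55    -0.35]
  [  -0.40     0.95]
det(I−A) = (0.55)(0.95) − (-0.35)(-0.40) = 0.3825
adj(I−A) = [[0.95, 0.35], [0.40, 0.55]]
(I − A)⁻¹ = adj(I−A) / det(I−A) ≈
  [   2.4837     0.9150]
  [   1.0458     1.4379]
x = (I − A)⁻¹ d = adj(I−A)·d / det(I−A), with det(I−A) = 0.3825:
  x_1 = (0.95·60 + 0.35·130) / 0.3825 = 102.50 / 0.3825 ≈ 267.97
  x_2 = (0.40·60 + 0.55·130) / 0.3825 = 95.50 / 0.3825 ≈ 249.67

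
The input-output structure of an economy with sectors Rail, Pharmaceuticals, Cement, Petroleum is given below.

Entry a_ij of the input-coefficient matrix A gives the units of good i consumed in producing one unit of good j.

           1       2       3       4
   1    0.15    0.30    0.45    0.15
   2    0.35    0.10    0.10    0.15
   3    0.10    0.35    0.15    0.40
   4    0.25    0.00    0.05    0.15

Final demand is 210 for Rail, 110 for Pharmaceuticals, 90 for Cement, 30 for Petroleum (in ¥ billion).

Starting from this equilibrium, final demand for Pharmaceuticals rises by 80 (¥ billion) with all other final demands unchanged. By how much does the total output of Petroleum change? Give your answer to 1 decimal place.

Δx_4 = 36.2

I − A =
  [   0.85    -0.30    -0.45    -0.15]
  [  -0.35     0.90    -0.10    -0.15]
  [  -0.10    -0.35     0.85    -0.40]
  [  -0.25     0.00    -0.05     0.85]
Compute the cofactors C_ij = (−1)^(i+j)·(3×3 minor ij) of I−A; the adjugate is their transpose:
adj(I−A) = Cᵀ =
  [ 0.599875   0.347250   0.378750   0.345375]
  [ 0.297000   0.481250   0.228250   0.244750]
  [ 0.283750   0.295250   0.516000   0.345000]
  [ 0.193125   0.119500   0.141750   0.432625]
det(I−A) = Σ_j (I−A)_1j·C_1j = (0.85)(0.599875) + (-0.30)(0.297000) + (-0.45)(0.283750) + (-0.15)(0.193125) = 0.2641375
(I − A)⁻¹ = adj(I−A) / det(I−A) ≈
  [   2.2711     1.3147     1.4339     1.3076]
  [   1.1244     1.8220     0.8641     0.9266]
  [   1.0743     1.1178     1.9535     1.3061]
  [   0.7312     0.4524     0.5367     1.6379]
Δx = (I − A)⁻¹ Δd with Δd having +80 in the Pharmaceuticals component and 0 elsewhere.
So Δx_4 = L_42 · (+80), where L_42 = adj(I−A)_42 / det(I−A) = 0.119500 / 0.2641375.
Δx_4 = 0.119500 × (+80) / 0.2641375 = 9.56 / 0.2641375 ≈ 36.2.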